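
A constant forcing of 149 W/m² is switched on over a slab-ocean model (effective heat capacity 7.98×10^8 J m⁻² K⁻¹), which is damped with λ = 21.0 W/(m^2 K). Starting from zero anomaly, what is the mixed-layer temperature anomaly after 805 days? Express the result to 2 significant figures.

Areal heat capacity C = 7.98×10^8 J m⁻² K⁻¹ (given).
τ = C / λ = 7.98×10^8 / 21.0 = 3.80×10^7 s.
Equilibrium anomaly ΔT_eq = F / λ = 149 / 21.0 = 7.10 K.
t = 805 days = 6.96×10^7 s, so t/τ = 1.83.
ΔT(t) = ΔT_eq (1 − e^(−t/τ)) = 7.10 × (1 − e^−1.83) = 5.96 K.

6.0 K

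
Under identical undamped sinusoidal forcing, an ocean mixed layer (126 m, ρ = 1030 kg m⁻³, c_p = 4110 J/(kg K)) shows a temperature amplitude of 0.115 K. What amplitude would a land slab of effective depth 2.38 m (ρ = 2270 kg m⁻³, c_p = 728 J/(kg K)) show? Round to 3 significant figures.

C_ocean = 5.33×10^8 J/(m²·K); C_land = 3.93×10^6 J/(m²·K).
A ∝ 1/C ⇒ A_land = A_ocean × C_ocean/C_land = 0.115 × 136 = 15.6 K.

15.6 K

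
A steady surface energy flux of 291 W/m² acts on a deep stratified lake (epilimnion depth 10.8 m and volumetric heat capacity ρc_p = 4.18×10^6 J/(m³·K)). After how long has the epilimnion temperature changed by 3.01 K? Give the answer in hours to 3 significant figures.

130 hours

Areal heat capacity C = ρc_p × D = 4.18×10^6 × 10.8 = 4.51×10^7 J/(m²·K).
Time required: Δt = C ΔT / F = 4.51×10^7 × 3.01 / 291 = 4.67×10^5 s.
In hours: 4.67×10^5 s / (3600 s/hour) = 130 hours.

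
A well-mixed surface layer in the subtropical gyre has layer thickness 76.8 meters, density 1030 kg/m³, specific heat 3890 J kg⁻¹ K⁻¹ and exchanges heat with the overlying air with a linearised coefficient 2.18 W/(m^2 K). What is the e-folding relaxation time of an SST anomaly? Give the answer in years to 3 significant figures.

4.47 years

Areal heat capacity C = ρ c_p D = 1030 × 3890 × 76.8 = 3.08×10^8 J/(m^2 K).
Relaxation time τ = C / λ = 3.08×10^8 / 2.18 = 1.41×10^8 s.
In years: 1.41×10^8 s / (3.156×10^7 s/year) = 4.47 years.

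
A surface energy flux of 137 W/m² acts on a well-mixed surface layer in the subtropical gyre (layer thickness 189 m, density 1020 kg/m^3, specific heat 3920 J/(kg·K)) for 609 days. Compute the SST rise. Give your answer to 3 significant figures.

Areal heat capacity C = ρ c_p D = 1020 × 3920 × 189 = 7.56×10^8 J m⁻² K⁻¹.
Net heat input Q = F Δt = 137 × (609 days × 86400 s/day) = 7.21×10^9 J/m².
ΔT = Q / C = 7.21×10^9 / 7.56×10^8 = 9.54 K.

9.54 K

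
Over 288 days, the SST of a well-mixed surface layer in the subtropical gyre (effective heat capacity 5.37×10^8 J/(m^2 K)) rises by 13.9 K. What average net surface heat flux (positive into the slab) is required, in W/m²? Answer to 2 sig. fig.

Areal heat capacity C = 5.37×10^8 J/(m^2 K) (given).
Required heat per unit area: Q = C ΔT = 5.37×10^8 × 13.9 = 7.46×10^9 J/m².
Flux F = Q / Δt = 7.46×10^9 / 2.49×10^7 s = 300 W/m².

300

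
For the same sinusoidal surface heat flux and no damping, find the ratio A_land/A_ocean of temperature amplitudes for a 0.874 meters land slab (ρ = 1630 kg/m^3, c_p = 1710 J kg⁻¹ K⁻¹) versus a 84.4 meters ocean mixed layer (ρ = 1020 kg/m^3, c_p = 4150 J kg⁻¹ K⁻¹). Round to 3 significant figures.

147

C_ocean = 1020 × 4150 × 84.4 = 3.57×10^8 J/(m²·K).
C_land = 1630 × 1710 × 0.874 = 2.44×10^6 J/(m²·K).
Undamped amplitude ∝ 1/C, so A_land/A_ocean = C_ocean/C_land = 147.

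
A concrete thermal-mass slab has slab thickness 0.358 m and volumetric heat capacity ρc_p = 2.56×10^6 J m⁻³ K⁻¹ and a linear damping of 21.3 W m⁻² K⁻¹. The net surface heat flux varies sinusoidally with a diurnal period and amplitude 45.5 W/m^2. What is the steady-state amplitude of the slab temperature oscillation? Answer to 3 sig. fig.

Areal heat capacity C = ρc_p × D = 2.56×10^6 × 0.358 = 9.16×10^5 J/(m^2 K).
Angular frequency ω = 2π / T = 2π / 86400 s = 7.27×10^-5 s⁻¹.
√((Cω)² + λ²) = √((66.6)² + 21.3²) = 70.0 W/(m²·K).
Amplitude A = F₀ / √((Cω)²+λ²) = 45.5 / 70.0 = 0.650 K.

0.650 K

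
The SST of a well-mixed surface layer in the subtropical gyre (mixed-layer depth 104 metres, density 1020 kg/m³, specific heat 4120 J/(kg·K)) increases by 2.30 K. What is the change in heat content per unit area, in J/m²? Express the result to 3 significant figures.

1.01×10^9

Areal heat capacity C = ρ c_p D = 1020 × 4120 × 104 = 4.37×10^8 J/(m²·K).
ΔQ = C ΔT = 4.37×10^8 × 2.30 = 1.01×10^9 J/m².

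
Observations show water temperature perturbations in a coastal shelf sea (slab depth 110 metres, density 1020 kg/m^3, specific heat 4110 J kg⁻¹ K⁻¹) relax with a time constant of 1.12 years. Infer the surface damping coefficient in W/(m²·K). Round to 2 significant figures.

Areal heat capacity C = ρ c_p D = 1020 × 4110 × 110 = 4.61×10^8 J m⁻² K⁻¹.
τ = 1.12 years = 3.53×10^7 s.
λ = C / τ = 4.61×10^8 / 3.53×10^7 = 13.0 W/(m²·K).

13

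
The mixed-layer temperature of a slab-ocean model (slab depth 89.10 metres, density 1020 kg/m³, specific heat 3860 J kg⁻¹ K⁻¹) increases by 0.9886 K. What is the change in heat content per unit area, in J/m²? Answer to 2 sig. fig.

3.5×10^8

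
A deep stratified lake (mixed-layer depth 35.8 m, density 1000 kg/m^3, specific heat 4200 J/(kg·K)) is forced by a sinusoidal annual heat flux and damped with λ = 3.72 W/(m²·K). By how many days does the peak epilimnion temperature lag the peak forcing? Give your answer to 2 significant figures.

Areal heat capacity C = ρ c_p D = 1000 × 4200 × 35.8 = 1.50×10^8 J m⁻² K⁻¹.
ω = 2π / 3.15×10^7 s = 1.99×10^-7 s⁻¹.
Phase lag φ = arctan(Cω/λ) = arctan(30.0/3.72) = 1.45 rad.
Time lag = φ / ω = 1.45 / 1.99×10^-7 = 7.26×10^6 s = 84.1 days.

84 days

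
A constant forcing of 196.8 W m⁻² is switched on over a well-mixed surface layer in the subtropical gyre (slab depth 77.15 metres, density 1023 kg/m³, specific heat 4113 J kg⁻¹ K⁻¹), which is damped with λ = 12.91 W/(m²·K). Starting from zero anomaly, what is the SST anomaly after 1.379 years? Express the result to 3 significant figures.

Areal heat capacity C = ρ c_p D = 1023 × 4113 × 77.15 = 3.25×10^8 J/(m²·K).
τ = C / λ = 3.25×10^8 / 12.91 = 2.51×10^7 s.
Equilibrium anomaly ΔT_eq = F / λ = 196.8 / 12.91 = 15.2 K.
t = 1.379 years = 4.35×10^7 s, so t/τ = 1.73.
ΔT(t) = ΔT_eq (1 − e^(−t/τ)) = 15.2 × (1 − e^−1.73) = 12.5 K.

12.5 K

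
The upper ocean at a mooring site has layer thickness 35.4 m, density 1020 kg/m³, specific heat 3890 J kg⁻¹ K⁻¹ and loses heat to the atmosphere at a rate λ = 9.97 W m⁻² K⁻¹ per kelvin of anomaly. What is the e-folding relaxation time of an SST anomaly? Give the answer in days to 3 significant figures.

Areal heat capacity C = ρ c_p D = 1020 × 3890 × 35.4 = 1.40×10^8 J/(m^2 K).
Relaxation time τ = C / λ = 1.40×10^8 / 9.97 = 1.41×10^7 s.
In days: 1.41×10^7 s / (86400 s/day) = 163 days.

163 days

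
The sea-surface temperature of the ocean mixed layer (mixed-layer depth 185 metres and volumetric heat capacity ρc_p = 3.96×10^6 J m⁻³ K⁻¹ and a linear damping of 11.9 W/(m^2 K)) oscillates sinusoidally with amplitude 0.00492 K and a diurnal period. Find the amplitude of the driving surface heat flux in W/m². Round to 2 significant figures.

Areal heat capacity C = ρc_p × D = 3.96×10^6 × 185 = 7.33×10^8 J/(m^2 K).
ω = 2π / 86400 s = 7.27×10^-5 s⁻¹.
√((Cω)² + λ²) = √((53300)² + 11.9²) = 53300 W/(m²·K).
F₀ = A × √((Cω)²+λ²) = 0.00492 × 53300 = 262 W/m².

260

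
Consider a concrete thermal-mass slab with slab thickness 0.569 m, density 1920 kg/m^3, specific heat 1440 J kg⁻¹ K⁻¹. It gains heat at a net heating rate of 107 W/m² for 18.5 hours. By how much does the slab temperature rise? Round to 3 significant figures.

4.53 K

Areal heat capacity C = ρ c_p D = 1920 × 1440 × 0.569 = 1.57×10^6 J/(m²·K).
Net heat input Q = F Δt = 107 × (18.5 hours × 3600 s/hour) = 7.13×10^6 J/m².
ΔT = Q / C = 7.13×10^6 / 1.57×10^6 = 4.53 K.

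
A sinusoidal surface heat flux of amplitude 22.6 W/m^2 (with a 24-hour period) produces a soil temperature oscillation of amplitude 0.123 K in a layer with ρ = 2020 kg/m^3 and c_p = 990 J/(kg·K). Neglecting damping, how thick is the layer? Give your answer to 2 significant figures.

ω = 2π / 86400 s = 7.27×10^-5 s⁻¹.
Required C = F₀ / (A ω) = 22.6 / (0.123 × 7.27×10^-5) = 2.53×10^6 J/(m²·K).
D = C / (ρ c_p) = 2.53×10^6 / (2020 × 990) = 1.26 m.

1.3 m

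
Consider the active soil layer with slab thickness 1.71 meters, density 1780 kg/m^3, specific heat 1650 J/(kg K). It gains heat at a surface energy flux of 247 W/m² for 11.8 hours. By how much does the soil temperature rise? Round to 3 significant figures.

Areal heat capacity C = ρ c_p D = 1780 × 1650 × 1.71 = 5.02×10^6 J/(m²·K).
Net heat input Q = F Δt = 247 × (11.8 hours × 3600 s/hour) = 1.05×10^7 J/m².
ΔT = Q / C = 1.05×10^7 / 5.02×10^6 = 2.09 K.

2.09 K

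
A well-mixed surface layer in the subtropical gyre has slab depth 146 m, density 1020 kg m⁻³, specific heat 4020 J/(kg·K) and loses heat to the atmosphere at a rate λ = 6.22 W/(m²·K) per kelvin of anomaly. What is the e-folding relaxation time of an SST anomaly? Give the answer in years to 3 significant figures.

Areal heat capacity C = ρ c_p D = 1020 × 4020 × 146 = 5.99×10^8 J m⁻² K⁻¹.
Relaxation time τ = C / λ = 5.99×10^8 / 6.22 = 9.62×10^7 s.
In years: 9.62×10^7 s / (3.156×10^7 s/year) = 3.05 years.

3.05 years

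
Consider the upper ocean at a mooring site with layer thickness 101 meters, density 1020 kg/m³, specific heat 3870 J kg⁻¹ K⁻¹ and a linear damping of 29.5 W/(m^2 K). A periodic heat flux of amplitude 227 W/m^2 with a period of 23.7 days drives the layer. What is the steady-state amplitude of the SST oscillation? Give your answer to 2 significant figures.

0.19 K

Areal heat capacity C = ρ c_p D = 1020 × 3870 × 101 = 3.99×10^8 J/(m²·K).
Angular frequency ω = 2π / T = 2π / 2.05×10^6 s = 3.07×10^-6 s⁻¹.
√((Cω)² + λ²) = √((1220)² + 29.5²) = 1220 W/(m²·K).
Amplitude A = F₀ / √((Cω)²+λ²) = 227 / 1220 = 0.186 K.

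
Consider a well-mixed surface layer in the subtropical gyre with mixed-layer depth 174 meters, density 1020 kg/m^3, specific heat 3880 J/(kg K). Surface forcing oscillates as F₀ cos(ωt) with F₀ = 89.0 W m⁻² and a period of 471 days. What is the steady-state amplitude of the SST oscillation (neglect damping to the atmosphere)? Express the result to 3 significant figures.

0.837 K

Areal heat capacity C = ρ c_p D = 1020 × 3880 × 174 = 6.89×10^8 J/(m²·K).
Angular frequency ω = 2π / T = 2π / 4.07×10^7 s = 1.54×10^-7 s⁻¹.
Cω = 6.89×10^8 × 1.54×10^-7 = 106 W/(m²·K).
Amplitude A = F₀ / (Cω) = 89.0 / 106 = 0.837 K.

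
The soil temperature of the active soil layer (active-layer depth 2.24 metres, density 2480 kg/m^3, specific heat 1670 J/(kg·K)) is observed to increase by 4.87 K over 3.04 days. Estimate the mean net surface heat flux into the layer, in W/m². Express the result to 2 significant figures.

Areal heat capacity C = ρ c_p D = 2480 × 1670 × 2.24 = 9.28×10^6 J/(m²·K).
Required heat per unit area: Q = C ΔT = 9.28×10^6 × 4.87 = 4.52×10^7 J/m².
Flux F = Q / Δt = 4.52×10^7 / 2.63×10^5 s = 172 W/m².

170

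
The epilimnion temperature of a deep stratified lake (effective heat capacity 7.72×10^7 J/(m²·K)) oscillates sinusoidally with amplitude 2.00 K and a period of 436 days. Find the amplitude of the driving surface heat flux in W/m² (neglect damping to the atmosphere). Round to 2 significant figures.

Areal heat capacity C = 7.72×10^7 J/(m²·K) (given).
ω = 2π / 3.77×10^7 s = 1.67×10^-7 s⁻¹.
Cω = 7.72×10^7 × 1.67×10^-7 = 12.9 W/(m²·K).
F₀ = A × Cω = 2.00 × 12.9 = 25.8 W/m².

26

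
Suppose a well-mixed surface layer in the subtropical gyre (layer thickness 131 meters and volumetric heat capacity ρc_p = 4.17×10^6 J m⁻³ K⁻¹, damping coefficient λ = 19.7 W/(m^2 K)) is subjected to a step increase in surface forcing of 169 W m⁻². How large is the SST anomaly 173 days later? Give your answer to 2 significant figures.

Areal heat capacity C = ρc_p × D = 4.17×10^6 × 131 = 5.46×10^8 J/(m²·K).
τ = C / λ = 5.46×10^8 / 19.7 = 2.77×10^7 s.
Equilibrium anomaly ΔT_eq = F / λ = 169 / 19.7 = 8.58 K.
t = 173 days = 1.49×10^7 s, so t/τ = 0.539.
ΔT(t) = ΔT_eq (1 − e^(−t/τ)) = 8.58 × (1 − e^−0.539) = 3.57 K.

3.6 K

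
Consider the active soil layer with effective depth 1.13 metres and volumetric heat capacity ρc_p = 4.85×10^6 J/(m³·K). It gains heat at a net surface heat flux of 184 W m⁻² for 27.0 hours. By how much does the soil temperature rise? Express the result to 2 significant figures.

Areal heat capacity C = ρc_p × D = 4.85×10^6 × 1.13 = 5.48×10^6 J/(m^2 K).
Net heat input Q = F Δt = 184 × (27.0 hours × 3600 s/hour) = 1.79×10^7 J/m².
ΔT = Q / C = 1.79×10^7 / 5.48×10^6 = 3.26 K.

3.3 K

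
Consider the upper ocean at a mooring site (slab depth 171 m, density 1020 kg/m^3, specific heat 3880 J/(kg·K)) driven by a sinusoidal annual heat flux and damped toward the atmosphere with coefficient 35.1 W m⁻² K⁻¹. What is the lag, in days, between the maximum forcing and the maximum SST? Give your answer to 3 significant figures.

76.5 days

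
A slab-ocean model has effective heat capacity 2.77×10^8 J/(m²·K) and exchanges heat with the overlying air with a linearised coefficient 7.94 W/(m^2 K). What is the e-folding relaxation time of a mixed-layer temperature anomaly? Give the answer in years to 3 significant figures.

1.11 years

Areal heat capacity C = 2.77×10^8 J/(m²·K) (given).
Relaxation time τ = C / λ = 2.77×10^8 / 7.94 = 3.49×10^7 s.
In years: 3.49×10^7 s / (3.156×10^7 s/year) = 1.11 years.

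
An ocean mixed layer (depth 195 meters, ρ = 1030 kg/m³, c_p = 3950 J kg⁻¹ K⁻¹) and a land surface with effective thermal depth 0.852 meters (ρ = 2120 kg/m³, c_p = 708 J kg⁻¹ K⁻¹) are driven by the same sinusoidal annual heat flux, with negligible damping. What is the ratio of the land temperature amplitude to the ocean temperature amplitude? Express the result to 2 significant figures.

C_ocean = 1030 × 3950 × 195 = 7.93×10^8 J/(m²·K).
C_land = 2120 × 708 × 0.852 = 1.28×10^6 J/(m²·K).
Undamped amplitude ∝ 1/C, so A_land/A_ocean = C_ocean/C_land = 620.

620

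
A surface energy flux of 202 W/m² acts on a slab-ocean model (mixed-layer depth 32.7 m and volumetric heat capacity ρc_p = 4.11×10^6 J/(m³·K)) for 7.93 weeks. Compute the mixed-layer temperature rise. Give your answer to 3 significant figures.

7.21 K

Areal heat capacity C = ρc_p × D = 4.11×10^6 × 32.7 = 1.34×10^8 J/(m^2 K).
Net heat input Q = F Δt = 202 × (7.93 weeks × 6.048×10^5 s/week) = 9.69×10^8 J/m².
ΔT = Q / C = 9.69×10^8 / 1.34×10^8 = 7.21 K.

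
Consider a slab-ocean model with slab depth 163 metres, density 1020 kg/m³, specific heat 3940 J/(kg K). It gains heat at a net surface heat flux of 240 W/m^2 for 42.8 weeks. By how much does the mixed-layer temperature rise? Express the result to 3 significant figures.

9.48 K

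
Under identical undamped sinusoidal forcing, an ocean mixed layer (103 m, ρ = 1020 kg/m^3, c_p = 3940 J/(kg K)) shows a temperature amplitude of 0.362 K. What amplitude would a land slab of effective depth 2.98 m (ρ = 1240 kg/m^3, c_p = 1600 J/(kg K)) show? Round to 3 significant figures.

25.3 K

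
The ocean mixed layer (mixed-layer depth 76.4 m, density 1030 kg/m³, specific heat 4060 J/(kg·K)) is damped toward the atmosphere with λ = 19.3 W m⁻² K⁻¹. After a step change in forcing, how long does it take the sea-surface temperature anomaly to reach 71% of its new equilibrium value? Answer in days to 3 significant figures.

Areal heat capacity C = ρ c_p D = 1030 × 4060 × 76.4 = 3.19×10^8 J m⁻² K⁻¹.
τ = C / λ = 3.19×10^8 / 19.3 = 1.66×10^7 s.
Fraction reached: 1 − e^(−t/τ) = 0.71 ⇒ t = −τ ln(1 − 0.71) = τ × 1.24.
t = 2.05×10^7 s = 237 days.

237 days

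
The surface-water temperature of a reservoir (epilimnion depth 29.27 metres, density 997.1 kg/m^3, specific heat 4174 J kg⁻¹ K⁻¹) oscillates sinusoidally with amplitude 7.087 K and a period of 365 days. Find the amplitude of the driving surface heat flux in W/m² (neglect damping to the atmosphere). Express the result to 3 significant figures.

Areal heat capacity C = ρ c_p D = 997.1 × 4174 × 29.27 = 1.22×10^8 J/(m²·K).
ω = 2π / 3.15×10^7 s = 1.99×10^-7 s⁻¹.
Cω = 1.22×10^8 × 1.99×10^-7 = 24.3 W/(m²·K).
F₀ = A × Cω = 7.087 × 24.3 = 172 W/m².

172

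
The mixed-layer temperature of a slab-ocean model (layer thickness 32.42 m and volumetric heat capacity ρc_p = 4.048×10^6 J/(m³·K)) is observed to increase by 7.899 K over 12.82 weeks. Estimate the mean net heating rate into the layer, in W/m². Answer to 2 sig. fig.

130

Areal heat capacity C = ρc_p × D = 4.048×10^6 × 32.42 = 1.31×10^8 J/(m^2 K).
Required heat per unit area: Q = C ΔT = 1.31×10^8 × 7.899 = 1.04×10^9 J/m².
Flux F = Q / Δt = 1.04×10^9 / 7.75×10^6 s = 134 W/m².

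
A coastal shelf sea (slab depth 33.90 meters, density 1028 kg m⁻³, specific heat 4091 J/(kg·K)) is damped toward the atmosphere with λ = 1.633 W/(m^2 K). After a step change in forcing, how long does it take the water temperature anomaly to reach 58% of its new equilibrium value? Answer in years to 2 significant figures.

Areal heat capacity C = ρ c_p D = 1028 × 4091 × 33.90 = 1.43×10^8 J/(m^2 K).
τ = C / λ = 1.43×10^8 / 1.633 = 8.73×10^7 s.
Fraction reached: 1 − e^(−t/τ) = 0.58 ⇒ t = −τ ln(1 − 0.58) = τ × 0.868.
t = 7.57×10^7 s = 2.40 years.

2.4 years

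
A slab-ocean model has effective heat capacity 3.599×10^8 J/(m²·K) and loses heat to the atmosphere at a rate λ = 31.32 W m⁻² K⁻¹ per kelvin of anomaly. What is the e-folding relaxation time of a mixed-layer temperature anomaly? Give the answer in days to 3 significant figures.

Areal heat capacity C = 3.599×10^8 J/(m²·K) (given).
Relaxation time τ = C / λ = 3.60×10^8 / 31.32 = 1.15×10^7 s.
In days: 1.15×10^7 s / (86400 s/day) = 133 days.

133 days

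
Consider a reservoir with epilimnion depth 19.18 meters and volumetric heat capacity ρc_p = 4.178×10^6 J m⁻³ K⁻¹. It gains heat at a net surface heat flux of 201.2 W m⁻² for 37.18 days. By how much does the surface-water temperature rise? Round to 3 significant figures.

8.07 K

Areal heat capacity C = ρc_p × D = 4.178×10^6 × 19.18 = 8.01×10^7 J m⁻² K⁻¹.
Net heat input Q = F Δt = 201.2 × (37.18 days × 86400 s/day) = 6.46×10^8 J/m².
ΔT = Q / C = 6.46×10^8 / 8.01×10^7 = 8.07 K.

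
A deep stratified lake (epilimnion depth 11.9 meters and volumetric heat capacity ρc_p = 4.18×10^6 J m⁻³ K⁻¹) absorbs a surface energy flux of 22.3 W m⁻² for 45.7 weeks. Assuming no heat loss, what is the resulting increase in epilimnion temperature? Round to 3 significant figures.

Areal heat capacity C = ρc_p × D = 4.18×10^6 × 11.9 = 4.97×10^7 J/(m^2 K).
Net heat input Q = F Δt = 22.3 × (45.7 weeks × 6.048×10^5 s/week) = 6.16×10^8 J/m².
ΔT = Q / C = 6.16×10^8 / 4.97×10^7 = 12.4 K.

12.4 K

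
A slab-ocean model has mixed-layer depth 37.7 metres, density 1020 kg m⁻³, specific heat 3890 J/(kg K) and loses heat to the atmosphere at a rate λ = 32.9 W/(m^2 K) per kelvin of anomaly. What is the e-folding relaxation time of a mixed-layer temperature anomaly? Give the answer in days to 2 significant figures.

53 days

Areal heat capacity C = ρ c_p D = 1020 × 3890 × 37.7 = 1.50×10^8 J/(m^2 K).
Relaxation time τ = C / λ = 1.50×10^8 / 32.9 = 4.55×10^6 s.
In days: 4.55×10^6 s / (86400 s/day) = 52.6 days.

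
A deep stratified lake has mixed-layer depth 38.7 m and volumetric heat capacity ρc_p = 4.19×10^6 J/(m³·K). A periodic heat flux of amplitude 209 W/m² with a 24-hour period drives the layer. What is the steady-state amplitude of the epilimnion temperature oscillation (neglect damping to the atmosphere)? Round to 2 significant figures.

0.018 K

Areal heat capacity C = ρc_p × D = 4.19×10^6 × 38.7 = 1.62×10^8 J/(m²·K).
Angular frequency ω = 2π / T = 2π / 86400 s = 7.27×10^-5 s⁻¹.
Cω = 1.62×10^8 × 7.27×10^-5 = 11800 W/(m²·K).
Amplitude A = F₀ / (Cω) = 209 / 11800 = 0.0177 K.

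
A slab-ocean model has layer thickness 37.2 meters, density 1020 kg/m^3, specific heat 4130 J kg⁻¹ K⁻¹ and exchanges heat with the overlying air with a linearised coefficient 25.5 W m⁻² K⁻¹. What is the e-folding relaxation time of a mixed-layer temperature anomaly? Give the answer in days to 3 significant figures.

71.1 days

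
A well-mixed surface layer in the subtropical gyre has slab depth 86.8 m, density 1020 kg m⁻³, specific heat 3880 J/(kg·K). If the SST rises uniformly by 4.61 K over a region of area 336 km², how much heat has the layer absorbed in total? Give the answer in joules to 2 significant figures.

5.3×10^17 J

Areal heat capacity C = ρ c_p D = 1020 × 3880 × 86.8 = 3.44×10^8 J/(m²·K).
Heat per unit area: q = C ΔT = 3.44×10^8 × 4.61 = 1.58×10^9 J/m².
Total heat: Q = q × A = 1.58×10^9 × (336 × 10⁶ m²) = 5.32×10^17 J.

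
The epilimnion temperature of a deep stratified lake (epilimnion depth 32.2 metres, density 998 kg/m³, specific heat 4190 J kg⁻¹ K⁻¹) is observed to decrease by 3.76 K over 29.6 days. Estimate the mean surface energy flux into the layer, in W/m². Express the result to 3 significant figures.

-198

Areal heat capacity C = ρ c_p D = 998 × 4190 × 32.2 = 1.35×10^8 J m⁻² K⁻¹.
Required heat per unit area: Q = C ΔT = 1.35×10^8 × -3.76 = -5.06×10^8 J/m².
Flux F = Q / Δt = -5.06×10^8 / 2.56×10^6 s = -198 W/m².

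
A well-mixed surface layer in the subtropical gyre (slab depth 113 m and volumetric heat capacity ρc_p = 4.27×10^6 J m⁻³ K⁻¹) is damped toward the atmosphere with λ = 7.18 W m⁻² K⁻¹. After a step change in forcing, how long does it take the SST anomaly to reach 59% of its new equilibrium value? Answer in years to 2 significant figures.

1.9 years

Areal heat capacity C = ρc_p × D = 4.27×10^6 × 113 = 4.83×10^8 J/(m^2 K).
τ = C / λ = 4.83×10^8 / 7.18 = 6.72×10^7 s.
Fraction reached: 1 − e^(−t/τ) = 0.59 ⇒ t = −τ ln(1 − 0.59) = τ × 0.892.
t = 5.99×10^7 s = 1.90 years.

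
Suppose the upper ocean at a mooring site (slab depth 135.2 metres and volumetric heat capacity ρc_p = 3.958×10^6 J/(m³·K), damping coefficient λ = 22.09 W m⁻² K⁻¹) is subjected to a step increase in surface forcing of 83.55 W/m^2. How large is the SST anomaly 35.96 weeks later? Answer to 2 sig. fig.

Areal heat capacity C = ρc_p × D = 3.958×10^6 × 135.2 = 5.35×10^8 J m⁻² K⁻¹.
τ = C / λ = 5.35×10^8 / 22.09 = 2.42×10^7 s.
Equilibrium anomaly ΔT_eq = F / λ = 83.55 / 22.09 = 3.78 K.
t = 35.96 weeks = 2.17×10^7 s, so t/τ = 0.898.
ΔT(t) = ΔT_eq (1 − e^(−t/τ)) = 3.78 × (1 − e^−0.898) = 2.24 K.

2.2 K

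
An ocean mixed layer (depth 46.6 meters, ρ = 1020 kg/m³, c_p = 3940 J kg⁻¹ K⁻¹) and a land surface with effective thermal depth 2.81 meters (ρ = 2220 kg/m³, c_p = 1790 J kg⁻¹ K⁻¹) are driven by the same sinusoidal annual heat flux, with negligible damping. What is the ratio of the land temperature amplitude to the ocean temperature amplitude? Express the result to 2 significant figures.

17

C_ocean = 1020 × 3940 × 46.6 = 1.87×10^8 J/(m²·K).
C_land = 2220 × 1790 × 2.81 = 1.12×10^7 J/(m²·K).
Undamped amplitude ∝ 1/C, so A_land/A_ocean = C_ocean/C_land = 16.8.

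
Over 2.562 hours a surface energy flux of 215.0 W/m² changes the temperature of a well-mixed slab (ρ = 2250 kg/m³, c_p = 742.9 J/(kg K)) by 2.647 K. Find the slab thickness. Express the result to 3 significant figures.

0.448 m

Heat input Q = F Δt = 215.0 × 9220 s = 1.98×10^6 J/m².
Required areal heat capacity C = Q / ΔT = 7.49×10^5 J/(m²·K).
Depth D = C / (ρ c_p) = 7.49×10^5 / (2250 × 742.9) = 0.448 m.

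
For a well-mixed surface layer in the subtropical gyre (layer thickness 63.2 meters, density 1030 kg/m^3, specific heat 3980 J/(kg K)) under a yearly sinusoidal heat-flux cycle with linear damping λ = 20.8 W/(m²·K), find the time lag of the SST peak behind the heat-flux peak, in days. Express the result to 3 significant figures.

69.0 days

Areal heat capacity C = ρ c_p D = 1030 × 3980 × 63.2 = 2.59×10^8 J m⁻² K⁻¹.
ω = 2π / 3.15×10^7 s = 1.99×10^-7 s⁻¹.
Phase lag φ = arctan(Cω/λ) = arctan(51.6/20.8) = 1.19 rad.
Time lag = φ / ω = 1.19 / 1.99×10^-7 = 5.96×10^6 s = 69.0 days.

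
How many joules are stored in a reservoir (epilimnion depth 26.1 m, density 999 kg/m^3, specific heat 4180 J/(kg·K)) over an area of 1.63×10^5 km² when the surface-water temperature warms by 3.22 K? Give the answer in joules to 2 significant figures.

Areal heat capacity C = ρ c_p D = 999 × 4180 × 26.1 = 1.09×10^8 J/(m²·K).
Heat per unit area: q = C ΔT = 1.09×10^8 × 3.22 = 3.51×10^8 J/m².
Total heat: Q = q × A = 3.51×10^8 × (1.63×10^5 × 10⁶ m²) = 5.72×10^19 J.

5.7×10^19 J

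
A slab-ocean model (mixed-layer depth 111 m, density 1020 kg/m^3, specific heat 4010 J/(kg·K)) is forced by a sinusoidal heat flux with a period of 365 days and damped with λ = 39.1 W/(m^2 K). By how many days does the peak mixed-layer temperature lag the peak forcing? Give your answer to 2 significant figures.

Areal heat capacity C = ρ c_p D = 1020 × 4010 × 111 = 4.54×10^8 J/(m^2 K).
ω = 2π / 3.15×10^7 s = 1.99×10^-7 s⁻¹.
Phase lag φ = arctan(Cω/λ) = arctan(90.5/39.1) = 1.16 rad.
Time lag = φ / ω = 1.16 / 1.99×10^-7 = 5.84×10^6 s = 67.5 days.

68 days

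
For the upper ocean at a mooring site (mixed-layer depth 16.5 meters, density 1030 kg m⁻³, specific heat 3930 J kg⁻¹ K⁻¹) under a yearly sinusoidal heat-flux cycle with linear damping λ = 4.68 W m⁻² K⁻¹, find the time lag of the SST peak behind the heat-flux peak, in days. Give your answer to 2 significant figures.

Areal heat capacity C = ρ c_p D = 1030 × 3930 × 16.5 = 6.68×10^7 J/(m²·K).
ω = 2π / 3.15×10^7 s = 1.99×10^-7 s⁻¹.
Phase lag φ = arctan(Cω/λ) = arctan(13.3/4.68) = 1.23 rad.
Time lag = φ / ω = 1.23 / 1.99×10^-7 = 6.19×10^6 s = 71.6 days.

72 days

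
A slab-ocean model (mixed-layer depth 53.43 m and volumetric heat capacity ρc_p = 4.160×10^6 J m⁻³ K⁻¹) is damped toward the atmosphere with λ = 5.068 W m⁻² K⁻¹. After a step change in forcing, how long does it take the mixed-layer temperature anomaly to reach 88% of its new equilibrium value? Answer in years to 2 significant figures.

Areal heat capacity C = ρc_p × D = 4.160×10^6 × 53.43 = 2.22×10^8 J m⁻² K⁻¹.
τ = C / λ = 2.22×10^8 / 5.068 = 4.39×10^7 s.
Fraction reached: 1 − e^(−t/τ) = 0.88 ⇒ t = −τ ln(1 − 0.88) = τ × 2.12.
t = 9.30×10^7 s = 2.95 years.

2.9 years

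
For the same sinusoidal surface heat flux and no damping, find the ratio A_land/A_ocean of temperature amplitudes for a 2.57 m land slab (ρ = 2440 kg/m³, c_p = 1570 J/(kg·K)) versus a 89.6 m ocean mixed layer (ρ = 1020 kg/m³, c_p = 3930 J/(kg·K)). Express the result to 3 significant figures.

36.5

C_ocean = 1020 × 3930 × 89.6 = 3.59×10^8 J/(m²·K).
C_land = 2440 × 1570 × 2.57 = 9.85×10^6 J/(m²·K).
Undamped amplitude ∝ 1/C, so A_land/A_ocean = C_ocean/C_land = 36.5.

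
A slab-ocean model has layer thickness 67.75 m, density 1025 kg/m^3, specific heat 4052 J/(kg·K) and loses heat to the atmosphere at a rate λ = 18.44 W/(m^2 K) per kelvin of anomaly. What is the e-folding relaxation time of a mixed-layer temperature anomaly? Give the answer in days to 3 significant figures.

Areal heat capacity C = ρ c_p D = 1025 × 4052 × 67.75 = 2.81×10^8 J m⁻² K⁻¹.
Relaxation time τ = C / λ = 2.81×10^8 / 18.44 = 1.53×10^7 s.
In days: 1.53×10^7 s / (86400 s/day) = 177 days.

177 days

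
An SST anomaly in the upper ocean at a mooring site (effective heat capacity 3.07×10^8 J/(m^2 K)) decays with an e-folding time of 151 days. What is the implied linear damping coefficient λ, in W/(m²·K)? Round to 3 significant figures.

Areal heat capacity C = 3.07×10^8 J/(m^2 K) (given).
τ = 151 days = 1.30×10^7 s.
λ = C / τ = 3.07×10^8 / 1.30×10^7 = 23.5 W/(m²·K).

23.5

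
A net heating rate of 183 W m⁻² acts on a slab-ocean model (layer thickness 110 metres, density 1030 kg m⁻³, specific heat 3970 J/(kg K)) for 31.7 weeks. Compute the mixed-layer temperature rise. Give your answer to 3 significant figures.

Areal heat capacity C = ρ c_p D = 1030 × 3970 × 110 = 4.50×10^8 J/(m²·K).
Net heat input Q = F Δt = 183 × (31.7 weeks × 6.048×10^5 s/week) = 3.51×10^9 J/m².
ΔT = Q / C = 3.51×10^9 / 4.50×10^8 = 7.80 K.

7.80 K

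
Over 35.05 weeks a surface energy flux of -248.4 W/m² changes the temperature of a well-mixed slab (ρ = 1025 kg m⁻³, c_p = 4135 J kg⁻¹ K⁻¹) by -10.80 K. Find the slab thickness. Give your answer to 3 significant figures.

Heat input Q = F Δt = -248.4 × 2.12×10^7 s = -5.27×10^9 J/m².
Required areal heat capacity C = Q / ΔT = 4.88×10^8 J/(m²·K).
Depth D = C / (ρ c_p) = 4.88×10^8 / (1025 × 4135) = 115 m.

115 m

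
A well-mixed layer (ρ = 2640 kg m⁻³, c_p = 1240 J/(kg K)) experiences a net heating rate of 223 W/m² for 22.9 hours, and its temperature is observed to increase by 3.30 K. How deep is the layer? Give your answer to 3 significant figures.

Heat input Q = F Δt = 223 × 82400 s = 1.84×10^7 J/m².
Required areal heat capacity C = Q / ΔT = 5.57×10^6 J/(m²·K).
Depth D = C / (ρ c_p) = 5.57×10^6 / (2640 × 1240) = 1.70 m.

1.70 m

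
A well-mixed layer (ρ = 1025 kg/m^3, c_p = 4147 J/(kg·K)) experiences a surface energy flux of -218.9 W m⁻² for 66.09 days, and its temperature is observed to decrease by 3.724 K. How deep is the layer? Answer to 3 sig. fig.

79.0 m

Heat input Q = F Δt = -218.9 × 5.71×10^6 s = -1.25×10^9 J/m².
Required areal heat capacity C = Q / ΔT = 3.36×10^8 J/(m²·K).
Depth D = C / (ρ c_p) = 3.36×10^8 / (1025 × 4147) = 79.0 m.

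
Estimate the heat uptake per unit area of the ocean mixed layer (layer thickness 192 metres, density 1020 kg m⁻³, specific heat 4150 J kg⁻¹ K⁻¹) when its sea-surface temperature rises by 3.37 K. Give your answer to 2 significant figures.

2.7×10^9

Areal heat capacity C = ρ c_p D = 1020 × 4150 × 192 = 8.13×10^8 J/(m^2 K).
ΔQ = C ΔT = 8.13×10^8 × 3.37 = 2.74×10^9 J/m².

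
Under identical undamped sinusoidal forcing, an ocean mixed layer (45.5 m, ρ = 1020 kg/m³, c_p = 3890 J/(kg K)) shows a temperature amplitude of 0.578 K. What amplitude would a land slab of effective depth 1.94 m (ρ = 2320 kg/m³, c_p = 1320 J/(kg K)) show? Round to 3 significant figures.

17.6 K

C_ocean = 1.81×10^8 J/(m²·K); C_land = 5.94×10^6 J/(m²·K).
A ∝ 1/C ⇒ A_land = A_ocean × C_ocean/C_land = 0.578 × 30.4 = 17.6 K.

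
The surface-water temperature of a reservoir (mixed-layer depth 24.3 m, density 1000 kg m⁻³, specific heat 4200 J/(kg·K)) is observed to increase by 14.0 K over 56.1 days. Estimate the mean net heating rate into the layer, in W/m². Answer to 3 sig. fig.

Areal heat capacity C = ρ c_p D = 1000 × 4200 × 24.3 = 1.02×10^8 J m⁻² K⁻¹.
Required heat per unit area: Q = C ΔT = 1.02×10^8 × 14.0 = 1.43×10^9 J/m².
Flux F = Q / Δt = 1.43×10^9 / 4.85×10^6 s = 295 W/m².

295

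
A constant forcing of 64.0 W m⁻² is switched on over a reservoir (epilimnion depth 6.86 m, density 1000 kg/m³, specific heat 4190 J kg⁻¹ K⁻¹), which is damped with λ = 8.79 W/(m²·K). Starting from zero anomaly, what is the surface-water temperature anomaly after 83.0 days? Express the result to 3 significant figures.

Areal heat capacity C = ρ c_p D = 1000 × 4190 × 6.86 = 2.87×10^7 J/(m^2 K).
τ = C / λ = 2.87×10^7 / 8.79 = 3.27×10^6 s.
Equilibrium anomaly ΔT_eq = F / λ = 64.0 / 8.79 = 7.28 K.
t = 83.0 days = 7.17×10^6 s, so t/τ = 2.19.
ΔT(t) = ΔT_eq (1 − e^(−t/τ)) = 7.28 × (1 − e^−2.19) = 6.47 K.

6.47 K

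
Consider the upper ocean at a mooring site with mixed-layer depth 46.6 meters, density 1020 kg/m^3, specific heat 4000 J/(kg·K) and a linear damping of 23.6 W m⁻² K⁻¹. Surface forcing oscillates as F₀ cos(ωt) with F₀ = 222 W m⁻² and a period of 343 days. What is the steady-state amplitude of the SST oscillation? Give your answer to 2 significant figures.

4.8 K

Areal heat capacity C = ρ c_p D = 1020 × 4000 × 46.6 = 1.90×10^8 J/(m²·K).
Angular frequency ω = 2π / T = 2π / 2.96×10^7 s = 2.12×10^-7 s⁻¹.
√((Cω)² + λ²) = √((40.3)² + 23.6²) = 46.7 W/(m²·K).
Amplitude A = F₀ / √((Cω)²+λ²) = 222 / 46.7 = 4.75 K.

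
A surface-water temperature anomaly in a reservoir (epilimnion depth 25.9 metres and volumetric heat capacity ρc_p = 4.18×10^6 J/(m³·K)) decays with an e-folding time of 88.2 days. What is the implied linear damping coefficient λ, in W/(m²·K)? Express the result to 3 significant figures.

14.2

Areal heat capacity C = ρc_p × D = 4.18×10^6 × 25.9 = 1.08×10^8 J m⁻² K⁻¹.
τ = 88.2 days = 7.62×10^6 s.
λ = C / τ = 1.08×10^8 / 7.62×10^6 = 14.2 W/(m²·K).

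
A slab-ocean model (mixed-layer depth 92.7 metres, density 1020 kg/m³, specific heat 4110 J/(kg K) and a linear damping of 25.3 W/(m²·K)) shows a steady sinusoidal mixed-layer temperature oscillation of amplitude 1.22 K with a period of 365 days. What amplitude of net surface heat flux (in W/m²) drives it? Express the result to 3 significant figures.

Areal heat capacity C = ρ c_p D = 1020 × 4110 × 92.7 = 3.89×10^8 J/(m²·K).
ω = 2π / 3.15×10^7 s = 1.99×10^-7 s⁻¹.
√((Cω)² + λ²) = √((77.4)² + 25.3²) = 81.5 W/(m²·K).
F₀ = A × √((Cω)²+λ²) = 1.22 × 81.5 = 99.4 W/m².

99.4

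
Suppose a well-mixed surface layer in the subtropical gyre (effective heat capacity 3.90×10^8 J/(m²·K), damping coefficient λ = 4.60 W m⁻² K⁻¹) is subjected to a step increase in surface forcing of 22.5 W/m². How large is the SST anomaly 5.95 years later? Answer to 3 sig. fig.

Areal heat capacity C = 3.90×10^8 J/(m²·K) (given).
τ = C / λ = 3.90×10^8 / 4.60 = 8.48×10^7 s.
Equilibrium anomaly ΔT_eq = F / λ = 22.5 / 4.60 = 4.89 K.
t = 5.95 years = 1.88×10^8 s, so t/τ = 2.21.
ΔT(t) = ΔT_eq (1 − e^(−t/τ)) = 4.89 × (1 − e^−2.21) = 4.36 K.

4.36 K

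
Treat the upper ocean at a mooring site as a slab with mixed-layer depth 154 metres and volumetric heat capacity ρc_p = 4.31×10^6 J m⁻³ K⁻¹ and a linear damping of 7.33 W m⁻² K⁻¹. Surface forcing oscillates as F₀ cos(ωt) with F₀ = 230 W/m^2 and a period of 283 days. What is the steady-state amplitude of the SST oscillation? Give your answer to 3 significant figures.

Areal heat capacity C = ρc_p × D = 4.31×10^6 × 154 = 6.64×10^8 J m⁻² K⁻¹.
Angular frequency ω = 2π / T = 2π / 2.45×10^7 s = 2.57×10^-7 s⁻¹.
√((Cω)² + λ²) = √((171)² + 7.33²) = 171 W/(m²·K).
Amplitude A = F₀ / √((Cω)²+λ²) = 230 / 171 = 1.35 K.

1.35 K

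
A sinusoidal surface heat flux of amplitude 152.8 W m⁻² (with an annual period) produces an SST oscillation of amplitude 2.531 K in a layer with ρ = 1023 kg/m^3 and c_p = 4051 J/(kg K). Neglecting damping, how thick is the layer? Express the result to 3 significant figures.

73.1 m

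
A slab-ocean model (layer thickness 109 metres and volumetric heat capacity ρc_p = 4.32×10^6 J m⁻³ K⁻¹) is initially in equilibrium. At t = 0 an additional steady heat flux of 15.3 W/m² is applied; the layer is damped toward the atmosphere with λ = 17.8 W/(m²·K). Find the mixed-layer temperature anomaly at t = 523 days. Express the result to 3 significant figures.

0.704 K

Areal heat capacity C = ρc_p × D = 4.32×10^6 × 109 = 4.71×10^8 J m⁻² K⁻¹.
τ = C / λ = 4.71×10^8 / 17.8 = 2.65×10^7 s.
Equilibrium anomaly ΔT_eq = F / λ = 15.3 / 17.8 = 0.860 K.
t = 523 days = 4.52×10^7 s, so t/τ = 1.71.
ΔT(t) = ΔT_eq (1 − e^(−t/τ)) = 0.860 × (1 − e^−1.71) = 0.704 K.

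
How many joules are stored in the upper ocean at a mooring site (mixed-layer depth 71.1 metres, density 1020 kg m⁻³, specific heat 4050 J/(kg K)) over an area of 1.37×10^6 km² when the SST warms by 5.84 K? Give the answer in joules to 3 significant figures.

2.35×10^21 J

Areal heat capacity C = ρ c_p D = 1020 × 4050 × 71.1 = 2.94×10^8 J m⁻² K⁻¹.
Heat per unit area: q = C ΔT = 2.94×10^8 × 5.84 = 1.72×10^9 J/m².
Total heat: Q = q × A = 1.72×10^9 × (1.37×10^6 × 10⁶ m²) = 2.35×10^21 J.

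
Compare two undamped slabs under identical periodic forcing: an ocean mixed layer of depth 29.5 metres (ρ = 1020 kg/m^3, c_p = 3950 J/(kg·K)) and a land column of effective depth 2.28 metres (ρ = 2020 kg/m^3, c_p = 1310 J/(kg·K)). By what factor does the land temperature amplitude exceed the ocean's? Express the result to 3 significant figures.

19.7

C_ocean = 1020 × 3950 × 29.5 = 1.19×10^8 J/(m²·K).
C_land = 2020 × 1310 × 2.28 = 6.03×10^6 J/(m²·K).
Undamped amplitude ∝ 1/C, so A_land/A_ocean = C_ocean/C_land = 19.7.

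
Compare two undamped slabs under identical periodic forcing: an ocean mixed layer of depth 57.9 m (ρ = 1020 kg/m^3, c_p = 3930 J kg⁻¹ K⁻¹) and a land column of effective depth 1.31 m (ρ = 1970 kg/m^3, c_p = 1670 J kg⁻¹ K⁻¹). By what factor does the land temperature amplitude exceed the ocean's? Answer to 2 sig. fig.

54

C_ocean = 1020 × 3930 × 57.9 = 2.32×10^8 J/(m²·K).
C_land = 1970 × 1670 × 1.31 = 4.31×10^6 J/(m²·K).
Undamped amplitude ∝ 1/C, so A_land/A_ocean = C_ocean/C_land = 53.9.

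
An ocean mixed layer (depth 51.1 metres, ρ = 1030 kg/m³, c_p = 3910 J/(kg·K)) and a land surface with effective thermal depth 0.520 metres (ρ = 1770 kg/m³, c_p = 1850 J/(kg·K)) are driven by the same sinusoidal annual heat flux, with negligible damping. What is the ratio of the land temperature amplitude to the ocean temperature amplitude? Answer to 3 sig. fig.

C_ocean = 1030 × 3910 × 51.1 = 2.06×10^8 J/(m²·K).
C_land = 1770 × 1850 × 0.520 = 1.70×10^6 J/(m²·K).
Undamped amplitude ∝ 1/C, so A_land/A_ocean = C_ocean/C_land = 121.

121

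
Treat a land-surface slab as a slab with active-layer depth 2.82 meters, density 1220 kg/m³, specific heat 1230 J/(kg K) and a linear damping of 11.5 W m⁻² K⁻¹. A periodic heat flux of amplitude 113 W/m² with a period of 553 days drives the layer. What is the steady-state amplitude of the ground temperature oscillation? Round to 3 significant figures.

Areal heat capacity C = ρ c_p D = 1220 × 1230 × 2.82 = 4.23×10^6 J m⁻² K⁻¹.
Angular frequency ω = 2π / T = 2π / 4.78×10^7 s = 1.32×10^-7 s⁻¹.
√((Cω)² + λ²) = √((0.556)² + 11.5²) = 11.5 W/(m²·K).
Amplitude A = F₀ / √((Cω)²+λ²) = 113 / 11.5 = 9.81 K.

9.81 K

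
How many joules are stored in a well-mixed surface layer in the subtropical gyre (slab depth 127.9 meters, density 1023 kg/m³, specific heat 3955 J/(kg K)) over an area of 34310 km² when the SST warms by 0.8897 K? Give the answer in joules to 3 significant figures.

1.58×10^19 J

Areal heat capacity C = ρ c_p D = 1023 × 3955 × 127.9 = 5.17×10^8 J/(m²·K).
Heat per unit area: q = C ΔT = 5.17×10^8 × 0.8897 = 4.60×10^8 J/m².
Total heat: Q = q × A = 4.60×10^8 × (34310 × 10⁶ m²) = 1.58×10^19 J.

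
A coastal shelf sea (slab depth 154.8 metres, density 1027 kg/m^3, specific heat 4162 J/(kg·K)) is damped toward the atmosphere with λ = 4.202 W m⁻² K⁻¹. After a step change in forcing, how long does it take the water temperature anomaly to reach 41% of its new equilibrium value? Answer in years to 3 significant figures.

Areal heat capacity C = ρ c_p D = 1027 × 4162 × 154.8 = 6.62×10^8 J/(m²·K).
τ = C / λ = 6.62×10^8 / 4.202 = 1.57×10^8 s.
Fraction reached: 1 − e^(−t/τ) = 0.41 ⇒ t = −τ ln(1 − 0.41) = τ × 0.528.
t = 8.31×10^7 s = 2.63 years.

2.63 years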